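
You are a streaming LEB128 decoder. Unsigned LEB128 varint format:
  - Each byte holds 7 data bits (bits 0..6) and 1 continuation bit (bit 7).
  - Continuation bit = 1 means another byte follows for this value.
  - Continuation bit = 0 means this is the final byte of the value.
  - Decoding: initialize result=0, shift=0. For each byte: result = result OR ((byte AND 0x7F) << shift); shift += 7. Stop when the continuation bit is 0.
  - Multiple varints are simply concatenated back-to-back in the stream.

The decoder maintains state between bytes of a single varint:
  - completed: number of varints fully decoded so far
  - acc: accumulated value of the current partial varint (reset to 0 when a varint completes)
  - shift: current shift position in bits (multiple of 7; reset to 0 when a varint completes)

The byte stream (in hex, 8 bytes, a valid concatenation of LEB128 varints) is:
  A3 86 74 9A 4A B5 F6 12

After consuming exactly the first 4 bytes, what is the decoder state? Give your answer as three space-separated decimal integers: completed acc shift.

Answer: 1 26 7

Derivation:
byte[0]=0xA3 cont=1 payload=0x23: acc |= 35<<0 -> completed=0 acc=35 shift=7
byte[1]=0x86 cont=1 payload=0x06: acc |= 6<<7 -> completed=0 acc=803 shift=14
byte[2]=0x74 cont=0 payload=0x74: varint #1 complete (value=1901347); reset -> completed=1 acc=0 shift=0
byte[3]=0x9A cont=1 payload=0x1A: acc |= 26<<0 -> completed=1 acc=26 shift=7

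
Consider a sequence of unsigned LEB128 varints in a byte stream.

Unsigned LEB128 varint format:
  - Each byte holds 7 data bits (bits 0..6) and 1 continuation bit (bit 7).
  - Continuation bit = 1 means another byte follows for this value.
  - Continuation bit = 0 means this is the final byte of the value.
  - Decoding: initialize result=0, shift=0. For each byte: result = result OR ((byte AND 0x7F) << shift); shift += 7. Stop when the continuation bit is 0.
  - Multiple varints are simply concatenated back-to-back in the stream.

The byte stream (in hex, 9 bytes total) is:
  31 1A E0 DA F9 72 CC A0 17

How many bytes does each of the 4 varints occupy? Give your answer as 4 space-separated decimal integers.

  byte[0]=0x31 cont=0 payload=0x31=49: acc |= 49<<0 -> acc=49 shift=7 [end]
Varint 1: bytes[0:1] = 31 -> value 49 (1 byte(s))
  byte[1]=0x1A cont=0 payload=0x1A=26: acc |= 26<<0 -> acc=26 shift=7 [end]
Varint 2: bytes[1:2] = 1A -> value 26 (1 byte(s))
  byte[2]=0xE0 cont=1 payload=0x60=96: acc |= 96<<0 -> acc=96 shift=7
  byte[3]=0xDA cont=1 payload=0x5A=90: acc |= 90<<7 -> acc=11616 shift=14
  byte[4]=0xF9 cont=1 payload=0x79=121: acc |= 121<<14 -> acc=1994080 shift=21
  byte[5]=0x72 cont=0 payload=0x72=114: acc |= 114<<21 -> acc=241069408 shift=28 [end]
Varint 3: bytes[2:6] = E0 DA F9 72 -> value 241069408 (4 byte(s))
  byte[6]=0xCC cont=1 payload=0x4C=76: acc |= 76<<0 -> acc=76 shift=7
  byte[7]=0xA0 cont=1 payload=0x20=32: acc |= 32<<7 -> acc=4172 shift=14
  byte[8]=0x17 cont=0 payload=0x17=23: acc |= 23<<14 -> acc=381004 shift=21 [end]
Varint 4: bytes[6:9] = CC A0 17 -> value 381004 (3 byte(s))

Answer: 1 1 4 3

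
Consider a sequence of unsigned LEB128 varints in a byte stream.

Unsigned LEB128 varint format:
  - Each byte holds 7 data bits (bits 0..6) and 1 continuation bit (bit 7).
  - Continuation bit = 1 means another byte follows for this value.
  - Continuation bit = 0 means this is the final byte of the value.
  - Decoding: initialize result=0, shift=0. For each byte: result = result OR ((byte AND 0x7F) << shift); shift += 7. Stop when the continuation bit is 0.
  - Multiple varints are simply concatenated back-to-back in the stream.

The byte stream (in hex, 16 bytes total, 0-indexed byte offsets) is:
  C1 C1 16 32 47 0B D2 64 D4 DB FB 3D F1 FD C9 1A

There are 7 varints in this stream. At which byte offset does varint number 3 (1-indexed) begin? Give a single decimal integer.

  byte[0]=0xC1 cont=1 payload=0x41=65: acc |= 65<<0 -> acc=65 shift=7
  byte[1]=0xC1 cont=1 payload=0x41=65: acc |= 65<<7 -> acc=8385 shift=14
  byte[2]=0x16 cont=0 payload=0x16=22: acc |= 22<<14 -> acc=368833 shift=21 [end]
Varint 1: bytes[0:3] = C1 C1 16 -> value 368833 (3 byte(s))
  byte[3]=0x32 cont=0 payload=0x32=50: acc |= 50<<0 -> acc=50 shift=7 [end]
Varint 2: bytes[3:4] = 32 -> value 50 (1 byte(s))
  byte[4]=0x47 cont=0 payload=0x47=71: acc |= 71<<0 -> acc=71 shift=7 [end]
Varint 3: bytes[4:5] = 47 -> value 71 (1 byte(s))
  byte[5]=0x0B cont=0 payload=0x0B=11: acc |= 11<<0 -> acc=11 shift=7 [end]
Varint 4: bytes[5:6] = 0B -> value 11 (1 byte(s))
  byte[6]=0xD2 cont=1 payload=0x52=82: acc |= 82<<0 -> acc=82 shift=7
  byte[7]=0x64 cont=0 payload=0x64=100: acc |= 100<<7 -> acc=12882 shift=14 [end]
Varint 5: bytes[6:8] = D2 64 -> value 12882 (2 byte(s))
  byte[8]=0xD4 cont=1 payload=0x54=84: acc |= 84<<0 -> acc=84 shift=7
  byte[9]=0xDB cont=1 payload=0x5B=91: acc |= 91<<7 -> acc=11732 shift=14
  byte[10]=0xFB cont=1 payload=0x7B=123: acc |= 123<<14 -> acc=2026964 shift=21
  byte[11]=0x3D cont=0 payload=0x3D=61: acc |= 61<<21 -> acc=129953236 shift=28 [end]
Varint 6: bytes[8:12] = D4 DB FB 3D -> value 129953236 (4 byte(s))
  byte[12]=0xF1 cont=1 payload=0x71=113: acc |= 113<<0 -> acc=113 shift=7
  byte[13]=0xFD cont=1 payload=0x7D=125: acc |= 125<<7 -> acc=16113 shift=14
  byte[14]=0xC9 cont=1 payload=0x49=73: acc |= 73<<14 -> acc=1212145 shift=21
  byte[15]=0x1A cont=0 payload=0x1A=26: acc |= 26<<21 -> acc=55738097 shift=28 [end]
Varint 7: bytes[12:16] = F1 FD C9 1A -> value 55738097 (4 byte(s))

Answer: 4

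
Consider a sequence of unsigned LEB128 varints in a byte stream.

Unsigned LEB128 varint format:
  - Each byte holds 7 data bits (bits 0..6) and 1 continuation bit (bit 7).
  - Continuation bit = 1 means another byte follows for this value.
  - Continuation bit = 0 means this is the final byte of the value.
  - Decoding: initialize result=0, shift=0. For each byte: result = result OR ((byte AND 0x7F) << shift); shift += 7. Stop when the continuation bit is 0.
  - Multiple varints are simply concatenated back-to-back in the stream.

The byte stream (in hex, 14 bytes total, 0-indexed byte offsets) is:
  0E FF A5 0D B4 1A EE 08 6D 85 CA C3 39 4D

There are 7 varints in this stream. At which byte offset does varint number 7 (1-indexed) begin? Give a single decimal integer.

  byte[0]=0x0E cont=0 payload=0x0E=14: acc |= 14<<0 -> acc=14 shift=7 [end]
Varint 1: bytes[0:1] = 0E -> value 14 (1 byte(s))
  byte[1]=0xFF cont=1 payload=0x7F=127: acc |= 127<<0 -> acc=127 shift=7
  byte[2]=0xA5 cont=1 payload=0x25=37: acc |= 37<<7 -> acc=4863 shift=14
  byte[3]=0x0D cont=0 payload=0x0D=13: acc |= 13<<14 -> acc=217855 shift=21 [end]
Varint 2: bytes[1:4] = FF A5 0D -> value 217855 (3 byte(s))
  byte[4]=0xB4 cont=1 payload=0x34=52: acc |= 52<<0 -> acc=52 shift=7
  byte[5]=0x1A cont=0 payload=0x1A=26: acc |= 26<<7 -> acc=3380 shift=14 [end]
Varint 3: bytes[4:6] = B4 1A -> value 3380 (2 byte(s))
  byte[6]=0xEE cont=1 payload=0x6E=110: acc |= 110<<0 -> acc=110 shift=7
  byte[7]=0x08 cont=0 payload=0x08=8: acc |= 8<<7 -> acc=1134 shift=14 [end]
Varint 4: bytes[6:8] = EE 08 -> value 1134 (2 byte(s))
  byte[8]=0x6D cont=0 payload=0x6D=109: acc |= 109<<0 -> acc=109 shift=7 [end]
Varint 5: bytes[8:9] = 6D -> value 109 (1 byte(s))
  byte[9]=0x85 cont=1 payload=0x05=5: acc |= 5<<0 -> acc=5 shift=7
  byte[10]=0xCA cont=1 payload=0x4A=74: acc |= 74<<7 -> acc=9477 shift=14
  byte[11]=0xC3 cont=1 payload=0x43=67: acc |= 67<<14 -> acc=1107205 shift=21
  byte[12]=0x39 cont=0 payload=0x39=57: acc |= 57<<21 -> acc=120644869 shift=28 [end]
Varint 6: bytes[9:13] = 85 CA C3 39 -> value 120644869 (4 byte(s))
  byte[13]=0x4D cont=0 payload=0x4D=77: acc |= 77<<0 -> acc=77 shift=7 [end]
Varint 7: bytes[13:14] = 4D -> value 77 (1 byte(s))

Answer: 13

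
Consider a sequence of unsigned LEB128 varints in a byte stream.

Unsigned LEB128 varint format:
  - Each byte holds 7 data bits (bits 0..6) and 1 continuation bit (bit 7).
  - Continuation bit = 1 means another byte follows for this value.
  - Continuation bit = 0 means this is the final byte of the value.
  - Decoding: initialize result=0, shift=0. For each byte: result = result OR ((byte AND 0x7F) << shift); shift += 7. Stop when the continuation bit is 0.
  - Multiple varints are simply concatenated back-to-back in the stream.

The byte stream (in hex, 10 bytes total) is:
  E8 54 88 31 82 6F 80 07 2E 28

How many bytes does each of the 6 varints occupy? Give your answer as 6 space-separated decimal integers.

Answer: 2 2 2 2 1 1

Derivation:
  byte[0]=0xE8 cont=1 payload=0x68=104: acc |= 104<<0 -> acc=104 shift=7
  byte[1]=0x54 cont=0 payload=0x54=84: acc |= 84<<7 -> acc=10856 shift=14 [end]
Varint 1: bytes[0:2] = E8 54 -> value 10856 (2 byte(s))
  byte[2]=0x88 cont=1 payload=0x08=8: acc |= 8<<0 -> acc=8 shift=7
  byte[3]=0x31 cont=0 payload=0x31=49: acc |= 49<<7 -> acc=6280 shift=14 [end]
Varint 2: bytes[2:4] = 88 31 -> value 6280 (2 byte(s))
  byte[4]=0x82 cont=1 payload=0x02=2: acc |= 2<<0 -> acc=2 shift=7
  byte[5]=0x6F cont=0 payload=0x6F=111: acc |= 111<<7 -> acc=14210 shift=14 [end]
Varint 3: bytes[4:6] = 82 6F -> value 14210 (2 byte(s))
  byte[6]=0x80 cont=1 payload=0x00=0: acc |= 0<<0 -> acc=0 shift=7
  byte[7]=0x07 cont=0 payload=0x07=7: acc |= 7<<7 -> acc=896 shift=14 [end]
Varint 4: bytes[6:8] = 80 07 -> value 896 (2 byte(s))
  byte[8]=0x2E cont=0 payload=0x2E=46: acc |= 46<<0 -> acc=46 shift=7 [end]
Varint 5: bytes[8:9] = 2E -> value 46 (1 byte(s))
  byte[9]=0x28 cont=0 payload=0x28=40: acc |= 40<<0 -> acc=40 shift=7 [end]
Varint 6: bytes[9:10] = 28 -> value 40 (1 byte(s))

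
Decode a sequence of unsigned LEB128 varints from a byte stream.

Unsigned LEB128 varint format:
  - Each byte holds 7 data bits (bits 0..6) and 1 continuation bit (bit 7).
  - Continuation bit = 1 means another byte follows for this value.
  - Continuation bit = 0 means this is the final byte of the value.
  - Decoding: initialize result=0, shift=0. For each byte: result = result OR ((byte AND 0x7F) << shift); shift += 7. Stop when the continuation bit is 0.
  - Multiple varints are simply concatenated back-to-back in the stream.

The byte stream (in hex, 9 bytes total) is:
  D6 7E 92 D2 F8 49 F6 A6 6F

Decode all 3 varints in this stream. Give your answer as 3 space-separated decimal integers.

Answer: 16214 155068690 1823606

Derivation:
  byte[0]=0xD6 cont=1 payload=0x56=86: acc |= 86<<0 -> acc=86 shift=7
  byte[1]=0x7E cont=0 payload=0x7E=126: acc |= 126<<7 -> acc=16214 shift=14 [end]
Varint 1: bytes[0:2] = D6 7E -> value 16214 (2 byte(s))
  byte[2]=0x92 cont=1 payload=0x12=18: acc |= 18<<0 -> acc=18 shift=7
  byte[3]=0xD2 cont=1 payload=0x52=82: acc |= 82<<7 -> acc=10514 shift=14
  byte[4]=0xF8 cont=1 payload=0x78=120: acc |= 120<<14 -> acc=1976594 shift=21
  byte[5]=0x49 cont=0 payload=0x49=73: acc |= 73<<21 -> acc=155068690 shift=28 [end]
Varint 2: bytes[2:6] = 92 D2 F8 49 -> value 155068690 (4 byte(s))
  byte[6]=0xF6 cont=1 payload=0x76=118: acc |= 118<<0 -> acc=118 shift=7
  byte[7]=0xA6 cont=1 payload=0x26=38: acc |= 38<<7 -> acc=4982 shift=14
  byte[8]=0x6F cont=0 payload=0x6F=111: acc |= 111<<14 -> acc=1823606 shift=21 [end]
Varint 3: bytes[6:9] = F6 A6 6F -> value 1823606 (3 byte(s))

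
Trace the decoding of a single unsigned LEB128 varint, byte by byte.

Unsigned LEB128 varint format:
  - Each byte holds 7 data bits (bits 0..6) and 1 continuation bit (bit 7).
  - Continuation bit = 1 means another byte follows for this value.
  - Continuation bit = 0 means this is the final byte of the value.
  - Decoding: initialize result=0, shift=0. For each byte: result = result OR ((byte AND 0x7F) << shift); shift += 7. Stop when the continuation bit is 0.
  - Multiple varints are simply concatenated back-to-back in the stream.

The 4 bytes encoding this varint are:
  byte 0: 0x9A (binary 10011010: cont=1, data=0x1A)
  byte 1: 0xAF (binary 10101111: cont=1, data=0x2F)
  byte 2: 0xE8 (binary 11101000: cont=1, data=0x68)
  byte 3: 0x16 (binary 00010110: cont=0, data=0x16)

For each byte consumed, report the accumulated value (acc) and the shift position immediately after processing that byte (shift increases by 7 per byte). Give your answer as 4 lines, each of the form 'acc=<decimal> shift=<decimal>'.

byte 0=0x9A: payload=0x1A=26, contrib = 26<<0 = 26; acc -> 26, shift -> 7
byte 1=0xAF: payload=0x2F=47, contrib = 47<<7 = 6016; acc -> 6042, shift -> 14
byte 2=0xE8: payload=0x68=104, contrib = 104<<14 = 1703936; acc -> 1709978, shift -> 21
byte 3=0x16: payload=0x16=22, contrib = 22<<21 = 46137344; acc -> 47847322, shift -> 28

Answer: acc=26 shift=7
acc=6042 shift=14
acc=1709978 shift=21
acc=47847322 shift=28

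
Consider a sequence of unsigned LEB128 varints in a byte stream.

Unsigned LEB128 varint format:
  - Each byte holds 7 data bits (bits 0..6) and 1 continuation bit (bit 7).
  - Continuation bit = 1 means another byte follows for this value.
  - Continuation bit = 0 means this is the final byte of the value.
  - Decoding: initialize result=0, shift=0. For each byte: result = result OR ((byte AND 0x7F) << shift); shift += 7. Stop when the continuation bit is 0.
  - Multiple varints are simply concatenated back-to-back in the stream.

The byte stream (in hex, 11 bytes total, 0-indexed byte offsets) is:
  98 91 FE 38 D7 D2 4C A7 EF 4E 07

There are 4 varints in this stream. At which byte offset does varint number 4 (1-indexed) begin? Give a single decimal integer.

Answer: 10

Derivation:
  byte[0]=0x98 cont=1 payload=0x18=24: acc |= 24<<0 -> acc=24 shift=7
  byte[1]=0x91 cont=1 payload=0x11=17: acc |= 17<<7 -> acc=2200 shift=14
  byte[2]=0xFE cont=1 payload=0x7E=126: acc |= 126<<14 -> acc=2066584 shift=21
  byte[3]=0x38 cont=0 payload=0x38=56: acc |= 56<<21 -> acc=119507096 shift=28 [end]
Varint 1: bytes[0:4] = 98 91 FE 38 -> value 119507096 (4 byte(s))
  byte[4]=0xD7 cont=1 payload=0x57=87: acc |= 87<<0 -> acc=87 shift=7
  byte[5]=0xD2 cont=1 payload=0x52=82: acc |= 82<<7 -> acc=10583 shift=14
  byte[6]=0x4C cont=0 payload=0x4C=76: acc |= 76<<14 -> acc=1255767 shift=21 [end]
Varint 2: bytes[4:7] = D7 D2 4C -> value 1255767 (3 byte(s))
  byte[7]=0xA7 cont=1 payload=0x27=39: acc |= 39<<0 -> acc=39 shift=7
  byte[8]=0xEF cont=1 payload=0x6F=111: acc |= 111<<7 -> acc=14247 shift=14
  byte[9]=0x4E cont=0 payload=0x4E=78: acc |= 78<<14 -> acc=1292199 shift=21 [end]
Varint 3: bytes[7:10] = A7 EF 4E -> value 1292199 (3 byte(s))
  byte[10]=0x07 cont=0 payload=0x07=7: acc |= 7<<0 -> acc=7 shift=7 [end]
Varint 4: bytes[10:11] = 07 -> value 7 (1 byte(s))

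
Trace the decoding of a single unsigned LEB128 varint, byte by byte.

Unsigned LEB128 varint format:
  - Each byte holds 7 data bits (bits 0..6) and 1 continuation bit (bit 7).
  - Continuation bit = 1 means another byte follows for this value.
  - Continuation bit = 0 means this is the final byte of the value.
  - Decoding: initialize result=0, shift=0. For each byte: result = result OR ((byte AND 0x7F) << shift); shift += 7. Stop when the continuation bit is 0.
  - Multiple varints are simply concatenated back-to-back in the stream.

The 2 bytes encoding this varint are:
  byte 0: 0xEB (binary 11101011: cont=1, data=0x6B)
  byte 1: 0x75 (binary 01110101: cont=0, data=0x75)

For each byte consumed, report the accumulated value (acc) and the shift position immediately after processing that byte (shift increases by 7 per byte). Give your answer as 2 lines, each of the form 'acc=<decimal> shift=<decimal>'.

byte 0=0xEB: payload=0x6B=107, contrib = 107<<0 = 107; acc -> 107, shift -> 7
byte 1=0x75: payload=0x75=117, contrib = 117<<7 = 14976; acc -> 15083, shift -> 14

Answer: acc=107 shift=7
acc=15083 shift=14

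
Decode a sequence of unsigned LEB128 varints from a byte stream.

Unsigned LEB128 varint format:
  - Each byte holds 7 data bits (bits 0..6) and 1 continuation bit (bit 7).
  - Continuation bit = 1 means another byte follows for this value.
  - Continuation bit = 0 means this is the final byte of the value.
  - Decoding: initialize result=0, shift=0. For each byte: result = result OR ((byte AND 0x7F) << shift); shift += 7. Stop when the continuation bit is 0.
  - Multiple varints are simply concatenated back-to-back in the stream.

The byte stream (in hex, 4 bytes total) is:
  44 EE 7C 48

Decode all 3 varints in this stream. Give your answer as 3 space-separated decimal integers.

  byte[0]=0x44 cont=0 payload=0x44=68: acc |= 68<<0 -> acc=68 shift=7 [end]
Varint 1: bytes[0:1] = 44 -> value 68 (1 byte(s))
  byte[1]=0xEE cont=1 payload=0x6E=110: acc |= 110<<0 -> acc=110 shift=7
  byte[2]=0x7C cont=0 payload=0x7C=124: acc |= 124<<7 -> acc=15982 shift=14 [end]
Varint 2: bytes[1:3] = EE 7C -> value 15982 (2 byte(s))
  byte[3]=0x48 cont=0 payload=0x48=72: acc |= 72<<0 -> acc=72 shift=7 [end]
Varint 3: bytes[3:4] = 48 -> value 72 (1 byte(s))

Answer: 68 15982 72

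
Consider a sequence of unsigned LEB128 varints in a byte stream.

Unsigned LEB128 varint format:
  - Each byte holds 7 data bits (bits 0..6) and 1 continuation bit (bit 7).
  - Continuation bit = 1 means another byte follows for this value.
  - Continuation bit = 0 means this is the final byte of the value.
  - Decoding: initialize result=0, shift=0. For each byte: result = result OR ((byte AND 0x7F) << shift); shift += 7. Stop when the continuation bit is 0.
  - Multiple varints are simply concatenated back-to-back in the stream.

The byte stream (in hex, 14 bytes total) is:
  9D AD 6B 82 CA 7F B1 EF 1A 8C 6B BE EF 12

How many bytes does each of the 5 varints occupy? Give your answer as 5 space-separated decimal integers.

  byte[0]=0x9D cont=1 payload=0x1D=29: acc |= 29<<0 -> acc=29 shift=7
  byte[1]=0xAD cont=1 payload=0x2D=45: acc |= 45<<7 -> acc=5789 shift=14
  byte[2]=0x6B cont=0 payload=0x6B=107: acc |= 107<<14 -> acc=1758877 shift=21 [end]
Varint 1: bytes[0:3] = 9D AD 6B -> value 1758877 (3 byte(s))
  byte[3]=0x82 cont=1 payload=0x02=2: acc |= 2<<0 -> acc=2 shift=7
  byte[4]=0xCA cont=1 payload=0x4A=74: acc |= 74<<7 -> acc=9474 shift=14
  byte[5]=0x7F cont=0 payload=0x7F=127: acc |= 127<<14 -> acc=2090242 shift=21 [end]
Varint 2: bytes[3:6] = 82 CA 7F -> value 2090242 (3 byte(s))
  byte[6]=0xB1 cont=1 payload=0x31=49: acc |= 49<<0 -> acc=49 shift=7
  byte[7]=0xEF cont=1 payload=0x6F=111: acc |= 111<<7 -> acc=14257 shift=14
  byte[8]=0x1A cont=0 payload=0x1A=26: acc |= 26<<14 -> acc=440241 shift=21 [end]
Varint 3: bytes[6:9] = B1 EF 1A -> value 440241 (3 byte(s))
  byte[9]=0x8C cont=1 payload=0x0C=12: acc |= 12<<0 -> acc=12 shift=7
  byte[10]=0x6B cont=0 payload=0x6B=107: acc |= 107<<7 -> acc=13708 shift=14 [end]
Varint 4: bytes[9:11] = 8C 6B -> value 13708 (2 byte(s))
  byte[11]=0xBE cont=1 payload=0x3E=62: acc |= 62<<0 -> acc=62 shift=7
  byte[12]=0xEF cont=1 payload=0x6F=111: acc |= 111<<7 -> acc=14270 shift=14
  byte[13]=0x12 cont=0 payload=0x12=18: acc |= 18<<14 -> acc=309182 shift=21 [end]
Varint 5: bytes[11:14] = BE EF 12 -> value 309182 (3 byte(s))

Answer: 3 3 3 2 3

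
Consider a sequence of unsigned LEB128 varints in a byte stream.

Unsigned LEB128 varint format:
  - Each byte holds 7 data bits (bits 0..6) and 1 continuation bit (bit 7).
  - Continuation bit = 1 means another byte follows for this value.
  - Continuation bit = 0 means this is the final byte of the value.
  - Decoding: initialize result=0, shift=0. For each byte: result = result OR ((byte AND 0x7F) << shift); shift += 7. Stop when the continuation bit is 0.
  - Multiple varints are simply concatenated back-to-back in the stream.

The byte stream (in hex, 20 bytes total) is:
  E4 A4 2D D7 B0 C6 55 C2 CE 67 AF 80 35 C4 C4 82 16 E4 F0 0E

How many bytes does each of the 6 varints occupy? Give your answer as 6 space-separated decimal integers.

Answer: 3 4 3 3 4 3

Derivation:
  byte[0]=0xE4 cont=1 payload=0x64=100: acc |= 100<<0 -> acc=100 shift=7
  byte[1]=0xA4 cont=1 payload=0x24=36: acc |= 36<<7 -> acc=4708 shift=14
  byte[2]=0x2D cont=0 payload=0x2D=45: acc |= 45<<14 -> acc=741988 shift=21 [end]
Varint 1: bytes[0:3] = E4 A4 2D -> value 741988 (3 byte(s))
  byte[3]=0xD7 cont=1 payload=0x57=87: acc |= 87<<0 -> acc=87 shift=7
  byte[4]=0xB0 cont=1 payload=0x30=48: acc |= 48<<7 -> acc=6231 shift=14
  byte[5]=0xC6 cont=1 payload=0x46=70: acc |= 70<<14 -> acc=1153111 shift=21
  byte[6]=0x55 cont=0 payload=0x55=85: acc |= 85<<21 -> acc=179411031 shift=28 [end]
Varint 2: bytes[3:7] = D7 B0 C6 55 -> value 179411031 (4 byte(s))
  byte[7]=0xC2 cont=1 payload=0x42=66: acc |= 66<<0 -> acc=66 shift=7
  byte[8]=0xCE cont=1 payload=0x4E=78: acc |= 78<<7 -> acc=10050 shift=14
  byte[9]=0x67 cont=0 payload=0x67=103: acc |= 103<<14 -> acc=1697602 shift=21 [end]
Varint 3: bytes[7:10] = C2 CE 67 -> value 1697602 (3 byte(s))
  byte[10]=0xAF cont=1 payload=0x2F=47: acc |= 47<<0 -> acc=47 shift=7
  byte[11]=0x80 cont=1 payload=0x00=0: acc |= 0<<7 -> acc=47 shift=14
  byte[12]=0x35 cont=0 payload=0x35=53: acc |= 53<<14 -> acc=868399 shift=21 [end]
Varint 4: bytes[10:13] = AF 80 35 -> value 868399 (3 byte(s))
  byte[13]=0xC4 cont=1 payload=0x44=68: acc |= 68<<0 -> acc=68 shift=7
  byte[14]=0xC4 cont=1 payload=0x44=68: acc |= 68<<7 -> acc=8772 shift=14
  byte[15]=0x82 cont=1 payload=0x02=2: acc |= 2<<14 -> acc=41540 shift=21
  byte[16]=0x16 cont=0 payload=0x16=22: acc |= 22<<21 -> acc=46178884 shift=28 [end]
Varint 5: bytes[13:17] = C4 C4 82 16 -> value 46178884 (4 byte(s))
  byte[17]=0xE4 cont=1 payload=0x64=100: acc |= 100<<0 -> acc=100 shift=7
  byte[18]=0xF0 cont=1 payload=0x70=112: acc |= 112<<7 -> acc=14436 shift=14
  byte[19]=0x0E cont=0 payload=0x0E=14: acc |= 14<<14 -> acc=243812 shift=21 [end]
Varint 6: bytes[17:20] = E4 F0 0E -> value 243812 (3 byte(s))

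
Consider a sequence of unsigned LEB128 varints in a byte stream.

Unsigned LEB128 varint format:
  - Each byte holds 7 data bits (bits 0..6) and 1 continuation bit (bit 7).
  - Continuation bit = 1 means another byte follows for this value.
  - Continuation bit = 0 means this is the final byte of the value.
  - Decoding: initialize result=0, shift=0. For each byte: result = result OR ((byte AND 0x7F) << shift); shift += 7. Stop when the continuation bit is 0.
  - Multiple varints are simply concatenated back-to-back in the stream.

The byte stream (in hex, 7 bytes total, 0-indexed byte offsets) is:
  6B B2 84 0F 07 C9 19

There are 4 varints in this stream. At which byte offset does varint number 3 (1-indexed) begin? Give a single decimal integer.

Answer: 4

Derivation:
  byte[0]=0x6B cont=0 payload=0x6B=107: acc |= 107<<0 -> acc=107 shift=7 [end]
Varint 1: bytes[0:1] = 6B -> value 107 (1 byte(s))
  byte[1]=0xB2 cont=1 payload=0x32=50: acc |= 50<<0 -> acc=50 shift=7
  byte[2]=0x84 cont=1 payload=0x04=4: acc |= 4<<7 -> acc=562 shift=14
  byte[3]=0x0F cont=0 payload=0x0F=15: acc |= 15<<14 -> acc=246322 shift=21 [end]
Varint 2: bytes[1:4] = B2 84 0F -> value 246322 (3 byte(s))
  byte[4]=0x07 cont=0 payload=0x07=7: acc |= 7<<0 -> acc=7 shift=7 [end]
Varint 3: bytes[4:5] = 07 -> value 7 (1 byte(s))
  byte[5]=0xC9 cont=1 payload=0x49=73: acc |= 73<<0 -> acc=73 shift=7
  byte[6]=0x19 cont=0 payload=0x19=25: acc |= 25<<7 -> acc=3273 shift=14 [end]
Varint 4: bytes[5:7] = C9 19 -> value 3273 (2 byte(s))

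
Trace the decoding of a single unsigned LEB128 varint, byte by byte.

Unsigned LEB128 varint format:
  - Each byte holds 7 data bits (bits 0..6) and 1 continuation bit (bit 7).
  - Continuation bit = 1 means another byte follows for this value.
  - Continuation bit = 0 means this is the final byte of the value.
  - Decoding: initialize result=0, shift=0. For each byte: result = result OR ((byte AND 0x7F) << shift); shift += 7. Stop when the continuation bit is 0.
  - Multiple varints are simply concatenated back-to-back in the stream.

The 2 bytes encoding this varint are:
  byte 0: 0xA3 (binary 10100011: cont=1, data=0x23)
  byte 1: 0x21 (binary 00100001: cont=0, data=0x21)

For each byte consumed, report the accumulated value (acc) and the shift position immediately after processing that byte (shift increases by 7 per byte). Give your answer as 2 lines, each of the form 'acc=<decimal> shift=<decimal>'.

byte 0=0xA3: payload=0x23=35, contrib = 35<<0 = 35; acc -> 35, shift -> 7
byte 1=0x21: payload=0x21=33, contrib = 33<<7 = 4224; acc -> 4259, shift -> 14

Answer: acc=35 shift=7
acc=4259 shift=14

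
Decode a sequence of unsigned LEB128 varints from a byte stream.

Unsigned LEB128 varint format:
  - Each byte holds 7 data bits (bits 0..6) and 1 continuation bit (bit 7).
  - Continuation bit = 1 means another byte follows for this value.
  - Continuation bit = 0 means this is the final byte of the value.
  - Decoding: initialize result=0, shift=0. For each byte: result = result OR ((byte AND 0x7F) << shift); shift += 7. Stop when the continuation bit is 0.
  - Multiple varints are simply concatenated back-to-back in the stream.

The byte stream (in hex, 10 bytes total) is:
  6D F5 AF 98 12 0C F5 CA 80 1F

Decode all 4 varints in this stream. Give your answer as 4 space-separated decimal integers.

  byte[0]=0x6D cont=0 payload=0x6D=109: acc |= 109<<0 -> acc=109 shift=7 [end]
Varint 1: bytes[0:1] = 6D -> value 109 (1 byte(s))
  byte[1]=0xF5 cont=1 payload=0x75=117: acc |= 117<<0 -> acc=117 shift=7
  byte[2]=0xAF cont=1 payload=0x2F=47: acc |= 47<<7 -> acc=6133 shift=14
  byte[3]=0x98 cont=1 payload=0x18=24: acc |= 24<<14 -> acc=399349 shift=21
  byte[4]=0x12 cont=0 payload=0x12=18: acc |= 18<<21 -> acc=38148085 shift=28 [end]
Varint 2: bytes[1:5] = F5 AF 98 12 -> value 38148085 (4 byte(s))
  byte[5]=0x0C cont=0 payload=0x0C=12: acc |= 12<<0 -> acc=12 shift=7 [end]
Varint 3: bytes[5:6] = 0C -> value 12 (1 byte(s))
  byte[6]=0xF5 cont=1 payload=0x75=117: acc |= 117<<0 -> acc=117 shift=7
  byte[7]=0xCA cont=1 payload=0x4A=74: acc |= 74<<7 -> acc=9589 shift=14
  byte[8]=0x80 cont=1 payload=0x00=0: acc |= 0<<14 -> acc=9589 shift=21
  byte[9]=0x1F cont=0 payload=0x1F=31: acc |= 31<<21 -> acc=65021301 shift=28 [end]
Varint 4: bytes[6:10] = F5 CA 80 1F -> value 65021301 (4 byte(s))

Answer: 109 38148085 12 65021301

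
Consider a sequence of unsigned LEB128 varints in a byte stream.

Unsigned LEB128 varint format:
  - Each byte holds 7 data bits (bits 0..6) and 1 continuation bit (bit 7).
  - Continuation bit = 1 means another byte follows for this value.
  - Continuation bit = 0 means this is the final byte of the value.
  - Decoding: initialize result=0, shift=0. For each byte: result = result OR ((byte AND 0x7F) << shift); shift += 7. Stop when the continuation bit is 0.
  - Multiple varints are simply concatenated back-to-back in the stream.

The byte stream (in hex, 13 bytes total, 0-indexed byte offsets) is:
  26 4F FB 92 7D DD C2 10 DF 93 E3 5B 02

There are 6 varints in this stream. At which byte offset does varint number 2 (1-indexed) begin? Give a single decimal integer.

  byte[0]=0x26 cont=0 payload=0x26=38: acc |= 38<<0 -> acc=38 shift=7 [end]
Varint 1: bytes[0:1] = 26 -> value 38 (1 byte(s))
  byte[1]=0x4F cont=0 payload=0x4F=79: acc |= 79<<0 -> acc=79 shift=7 [end]
Varint 2: bytes[1:2] = 4F -> value 79 (1 byte(s))
  byte[2]=0xFB cont=1 payload=0x7B=123: acc |= 123<<0 -> acc=123 shift=7
  byte[3]=0x92 cont=1 payload=0x12=18: acc |= 18<<7 -> acc=2427 shift=14
  byte[4]=0x7D cont=0 payload=0x7D=125: acc |= 125<<14 -> acc=2050427 shift=21 [end]
Varint 3: bytes[2:5] = FB 92 7D -> value 2050427 (3 byte(s))
  byte[5]=0xDD cont=1 payload=0x5D=93: acc |= 93<<0 -> acc=93 shift=7
  byte[6]=0xC2 cont=1 payload=0x42=66: acc |= 66<<7 -> acc=8541 shift=14
  byte[7]=0x10 cont=0 payload=0x10=16: acc |= 16<<14 -> acc=270685 shift=21 [end]
Varint 4: bytes[5:8] = DD C2 10 -> value 270685 (3 byte(s))
  byte[8]=0xDF cont=1 payload=0x5F=95: acc |= 95<<0 -> acc=95 shift=7
  byte[9]=0x93 cont=1 payload=0x13=19: acc |= 19<<7 -> acc=2527 shift=14
  byte[10]=0xE3 cont=1 payload=0x63=99: acc |= 99<<14 -> acc=1624543 shift=21
  byte[11]=0x5B cont=0 payload=0x5B=91: acc |= 91<<21 -> acc=192465375 shift=28 [end]
Varint 5: bytes[8:12] = DF 93 E3 5B -> value 192465375 (4 byte(s))
  byte[12]=0x02 cont=0 payload=0x02=2: acc |= 2<<0 -> acc=2 shift=7 [end]
Varint 6: bytes[12:13] = 02 -> value 2 (1 byte(s))

Answer: 1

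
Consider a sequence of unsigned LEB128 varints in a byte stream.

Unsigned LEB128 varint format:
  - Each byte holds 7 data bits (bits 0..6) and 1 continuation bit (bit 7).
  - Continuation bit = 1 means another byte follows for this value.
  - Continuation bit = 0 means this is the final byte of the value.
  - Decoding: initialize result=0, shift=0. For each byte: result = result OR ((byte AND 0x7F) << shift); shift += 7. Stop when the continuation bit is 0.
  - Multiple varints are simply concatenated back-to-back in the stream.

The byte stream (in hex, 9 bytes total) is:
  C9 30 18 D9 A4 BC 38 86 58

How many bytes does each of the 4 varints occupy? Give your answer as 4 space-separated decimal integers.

Answer: 2 1 4 2

Derivation:
  byte[0]=0xC9 cont=1 payload=0x49=73: acc |= 73<<0 -> acc=73 shift=7
  byte[1]=0x30 cont=0 payload=0x30=48: acc |= 48<<7 -> acc=6217 shift=14 [end]
Varint 1: bytes[0:2] = C9 30 -> value 6217 (2 byte(s))
  byte[2]=0x18 cont=0 payload=0x18=24: acc |= 24<<0 -> acc=24 shift=7 [end]
Varint 2: bytes[2:3] = 18 -> value 24 (1 byte(s))
  byte[3]=0xD9 cont=1 payload=0x59=89: acc |= 89<<0 -> acc=89 shift=7
  byte[4]=0xA4 cont=1 payload=0x24=36: acc |= 36<<7 -> acc=4697 shift=14
  byte[5]=0xBC cont=1 payload=0x3C=60: acc |= 60<<14 -> acc=987737 shift=21
  byte[6]=0x38 cont=0 payload=0x38=56: acc |= 56<<21 -> acc=118428249 shift=28 [end]
Varint 3: bytes[3:7] = D9 A4 BC 38 -> value 118428249 (4 byte(s))
  byte[7]=0x86 cont=1 payload=0x06=6: acc |= 6<<0 -> acc=6 shift=7
  byte[8]=0x58 cont=0 payload=0x58=88: acc |= 88<<7 -> acc=11270 shift=14 [end]
Varint 4: bytes[7:9] = 86 58 -> value 11270 (2 byte(s))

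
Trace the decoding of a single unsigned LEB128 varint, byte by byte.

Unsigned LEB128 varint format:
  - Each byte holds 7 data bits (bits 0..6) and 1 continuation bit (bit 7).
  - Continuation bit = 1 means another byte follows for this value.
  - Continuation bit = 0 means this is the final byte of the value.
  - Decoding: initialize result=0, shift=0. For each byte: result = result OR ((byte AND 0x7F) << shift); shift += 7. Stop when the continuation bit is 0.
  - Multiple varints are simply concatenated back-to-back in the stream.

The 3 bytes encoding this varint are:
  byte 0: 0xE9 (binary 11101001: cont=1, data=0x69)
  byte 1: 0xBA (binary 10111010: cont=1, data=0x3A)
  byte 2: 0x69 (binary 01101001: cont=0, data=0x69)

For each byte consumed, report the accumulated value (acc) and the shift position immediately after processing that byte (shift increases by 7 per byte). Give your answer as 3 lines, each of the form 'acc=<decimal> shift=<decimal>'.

Answer: acc=105 shift=7
acc=7529 shift=14
acc=1727849 shift=21

Derivation:
byte 0=0xE9: payload=0x69=105, contrib = 105<<0 = 105; acc -> 105, shift -> 7
byte 1=0xBA: payload=0x3A=58, contrib = 58<<7 = 7424; acc -> 7529, shift -> 14
byte 2=0x69: payload=0x69=105, contrib = 105<<14 = 1720320; acc -> 1727849, shift -> 21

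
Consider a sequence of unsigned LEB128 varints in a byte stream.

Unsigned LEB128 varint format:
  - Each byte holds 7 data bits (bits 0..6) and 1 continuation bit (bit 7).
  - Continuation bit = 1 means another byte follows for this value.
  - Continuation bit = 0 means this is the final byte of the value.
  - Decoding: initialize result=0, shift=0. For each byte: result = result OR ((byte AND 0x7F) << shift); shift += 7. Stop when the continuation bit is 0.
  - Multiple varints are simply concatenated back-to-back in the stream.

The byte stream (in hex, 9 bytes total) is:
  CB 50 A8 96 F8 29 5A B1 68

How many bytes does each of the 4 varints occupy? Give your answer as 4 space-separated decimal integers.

  byte[0]=0xCB cont=1 payload=0x4B=75: acc |= 75<<0 -> acc=75 shift=7
  byte[1]=0x50 cont=0 payload=0x50=80: acc |= 80<<7 -> acc=10315 shift=14 [end]
Varint 1: bytes[0:2] = CB 50 -> value 10315 (2 byte(s))
  byte[2]=0xA8 cont=1 payload=0x28=40: acc |= 40<<0 -> acc=40 shift=7
  byte[3]=0x96 cont=1 payload=0x16=22: acc |= 22<<7 -> acc=2856 shift=14
  byte[4]=0xF8 cont=1 payload=0x78=120: acc |= 120<<14 -> acc=1968936 shift=21
  byte[5]=0x29 cont=0 payload=0x29=41: acc |= 41<<21 -> acc=87952168 shift=28 [end]
Varint 2: bytes[2:6] = A8 96 F8 29 -> value 87952168 (4 byte(s))
  byte[6]=0x5A cont=0 payload=0x5A=90: acc |= 90<<0 -> acc=90 shift=7 [end]
Varint 3: bytes[6:7] = 5A -> value 90 (1 byte(s))
  byte[7]=0xB1 cont=1 payload=0x31=49: acc |= 49<<0 -> acc=49 shift=7
  byte[8]=0x68 cont=0 payload=0x68=104: acc |= 104<<7 -> acc=13361 shift=14 [end]
Varint 4: bytes[7:9] = B1 68 -> value 13361 (2 byte(s))

Answer: 2 4 1 2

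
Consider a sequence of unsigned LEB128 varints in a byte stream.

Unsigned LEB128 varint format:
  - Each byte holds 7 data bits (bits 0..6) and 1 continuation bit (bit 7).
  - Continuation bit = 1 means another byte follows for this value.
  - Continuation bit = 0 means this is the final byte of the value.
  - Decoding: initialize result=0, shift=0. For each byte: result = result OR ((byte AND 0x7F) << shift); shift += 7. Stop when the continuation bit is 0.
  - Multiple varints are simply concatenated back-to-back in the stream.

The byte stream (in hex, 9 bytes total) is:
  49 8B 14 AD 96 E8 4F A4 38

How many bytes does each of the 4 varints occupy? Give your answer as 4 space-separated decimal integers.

  byte[0]=0x49 cont=0 payload=0x49=73: acc |= 73<<0 -> acc=73 shift=7 [end]
Varint 1: bytes[0:1] = 49 -> value 73 (1 byte(s))
  byte[1]=0x8B cont=1 payload=0x0B=11: acc |= 11<<0 -> acc=11 shift=7
  byte[2]=0x14 cont=0 payload=0x14=20: acc |= 20<<7 -> acc=2571 shift=14 [end]
Varint 2: bytes[1:3] = 8B 14 -> value 2571 (2 byte(s))
  byte[3]=0xAD cont=1 payload=0x2D=45: acc |= 45<<0 -> acc=45 shift=7
  byte[4]=0x96 cont=1 payload=0x16=22: acc |= 22<<7 -> acc=2861 shift=14
  byte[5]=0xE8 cont=1 payload=0x68=104: acc |= 104<<14 -> acc=1706797 shift=21
  byte[6]=0x4F cont=0 payload=0x4F=79: acc |= 79<<21 -> acc=167381805 shift=28 [end]
Varint 3: bytes[3:7] = AD 96 E8 4F -> value 167381805 (4 byte(s))
  byte[7]=0xA4 cont=1 payload=0x24=36: acc |= 36<<0 -> acc=36 shift=7
  byte[8]=0x38 cont=0 payload=0x38=56: acc |= 56<<7 -> acc=7204 shift=14 [end]
Varint 4: bytes[7:9] = A4 38 -> value 7204 (2 byte(s))

Answer: 1 2 4 2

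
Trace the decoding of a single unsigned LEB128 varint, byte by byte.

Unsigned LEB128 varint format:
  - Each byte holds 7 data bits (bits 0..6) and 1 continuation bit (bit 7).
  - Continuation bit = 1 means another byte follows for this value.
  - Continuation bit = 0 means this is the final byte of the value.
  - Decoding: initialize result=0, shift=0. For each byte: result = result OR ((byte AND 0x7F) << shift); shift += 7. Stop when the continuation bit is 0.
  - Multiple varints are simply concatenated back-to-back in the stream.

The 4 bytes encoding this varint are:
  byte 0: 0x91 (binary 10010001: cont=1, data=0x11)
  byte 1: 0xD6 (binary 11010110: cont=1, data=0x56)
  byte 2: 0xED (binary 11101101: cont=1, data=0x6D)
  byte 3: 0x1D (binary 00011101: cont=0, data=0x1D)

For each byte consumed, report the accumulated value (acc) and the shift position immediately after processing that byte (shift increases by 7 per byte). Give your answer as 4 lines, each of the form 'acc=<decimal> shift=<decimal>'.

byte 0=0x91: payload=0x11=17, contrib = 17<<0 = 17; acc -> 17, shift -> 7
byte 1=0xD6: payload=0x56=86, contrib = 86<<7 = 11008; acc -> 11025, shift -> 14
byte 2=0xED: payload=0x6D=109, contrib = 109<<14 = 1785856; acc -> 1796881, shift -> 21
byte 3=0x1D: payload=0x1D=29, contrib = 29<<21 = 60817408; acc -> 62614289, shift -> 28

Answer: acc=17 shift=7
acc=11025 shift=14
acc=1796881 shift=21
acc=62614289 shift=28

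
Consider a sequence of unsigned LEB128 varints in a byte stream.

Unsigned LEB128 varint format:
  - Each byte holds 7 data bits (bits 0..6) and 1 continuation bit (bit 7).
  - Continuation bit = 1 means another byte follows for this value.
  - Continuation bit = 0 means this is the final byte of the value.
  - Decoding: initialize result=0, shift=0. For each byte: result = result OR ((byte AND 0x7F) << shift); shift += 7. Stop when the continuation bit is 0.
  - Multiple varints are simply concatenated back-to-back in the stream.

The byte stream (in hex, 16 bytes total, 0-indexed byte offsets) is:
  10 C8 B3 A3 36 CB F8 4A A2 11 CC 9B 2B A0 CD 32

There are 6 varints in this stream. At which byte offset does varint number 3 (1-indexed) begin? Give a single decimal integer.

Answer: 5

Derivation:
  byte[0]=0x10 cont=0 payload=0x10=16: acc |= 16<<0 -> acc=16 shift=7 [end]
Varint 1: bytes[0:1] = 10 -> value 16 (1 byte(s))
  byte[1]=0xC8 cont=1 payload=0x48=72: acc |= 72<<0 -> acc=72 shift=7
  byte[2]=0xB3 cont=1 payload=0x33=51: acc |= 51<<7 -> acc=6600 shift=14
  byte[3]=0xA3 cont=1 payload=0x23=35: acc |= 35<<14 -> acc=580040 shift=21
  byte[4]=0x36 cont=0 payload=0x36=54: acc |= 54<<21 -> acc=113826248 shift=28 [end]
Varint 2: bytes[1:5] = C8 B3 A3 36 -> value 113826248 (4 byte(s))
  byte[5]=0xCB cont=1 payload=0x4B=75: acc |= 75<<0 -> acc=75 shift=7
  byte[6]=0xF8 cont=1 payload=0x78=120: acc |= 120<<7 -> acc=15435 shift=14
  byte[7]=0x4A cont=0 payload=0x4A=74: acc |= 74<<14 -> acc=1227851 shift=21 [end]
Varint 3: bytes[5:8] = CB F8 4A -> value 1227851 (3 byte(s))
  byte[8]=0xA2 cont=1 payload=0x22=34: acc |= 34<<0 -> acc=34 shift=7
  byte[9]=0x11 cont=0 payload=0x11=17: acc |= 17<<7 -> acc=2210 shift=14 [end]
Varint 4: bytes[8:10] = A2 11 -> value 2210 (2 byte(s))
  byte[10]=0xCC cont=1 payload=0x4C=76: acc |= 76<<0 -> acc=76 shift=7
  byte[11]=0x9B cont=1 payload=0x1B=27: acc |= 27<<7 -> acc=3532 shift=14
  byte[12]=0x2B cont=0 payload=0x2B=43: acc |= 43<<14 -> acc=708044 shift=21 [end]
Varint 5: bytes[10:13] = CC 9B 2B -> value 708044 (3 byte(s))
  byte[13]=0xA0 cont=1 payload=0x20=32: acc |= 32<<0 -> acc=32 shift=7
  byte[14]=0xCD cont=1 payload=0x4D=77: acc |= 77<<7 -> acc=9888 shift=14
  byte[15]=0x32 cont=0 payload=0x32=50: acc |= 50<<14 -> acc=829088 shift=21 [end]
Varint 6: bytes[13:16] = A0 CD 32 -> value 829088 (3 byte(s))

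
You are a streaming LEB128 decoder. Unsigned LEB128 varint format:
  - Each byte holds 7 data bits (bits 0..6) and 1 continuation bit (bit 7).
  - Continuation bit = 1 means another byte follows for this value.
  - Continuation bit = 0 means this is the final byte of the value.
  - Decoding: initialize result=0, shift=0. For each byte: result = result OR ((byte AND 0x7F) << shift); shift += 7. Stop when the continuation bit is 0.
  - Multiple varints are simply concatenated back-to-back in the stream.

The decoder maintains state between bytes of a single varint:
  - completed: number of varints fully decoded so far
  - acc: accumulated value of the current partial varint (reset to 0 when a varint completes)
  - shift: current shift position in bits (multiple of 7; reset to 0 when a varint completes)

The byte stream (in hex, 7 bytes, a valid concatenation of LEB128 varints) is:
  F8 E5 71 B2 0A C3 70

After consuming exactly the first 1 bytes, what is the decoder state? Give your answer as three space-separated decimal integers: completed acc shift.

Answer: 0 120 7

Derivation:
byte[0]=0xF8 cont=1 payload=0x78: acc |= 120<<0 -> completed=0 acc=120 shift=7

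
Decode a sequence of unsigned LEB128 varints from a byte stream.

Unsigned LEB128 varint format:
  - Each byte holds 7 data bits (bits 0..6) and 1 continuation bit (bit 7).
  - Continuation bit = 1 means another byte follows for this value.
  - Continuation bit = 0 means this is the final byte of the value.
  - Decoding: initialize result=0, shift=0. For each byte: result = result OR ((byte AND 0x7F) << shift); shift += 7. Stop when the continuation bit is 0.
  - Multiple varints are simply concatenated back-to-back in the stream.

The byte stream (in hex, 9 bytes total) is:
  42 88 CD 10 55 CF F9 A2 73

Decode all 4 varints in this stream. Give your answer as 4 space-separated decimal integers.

  byte[0]=0x42 cont=0 payload=0x42=66: acc |= 66<<0 -> acc=66 shift=7 [end]
Varint 1: bytes[0:1] = 42 -> value 66 (1 byte(s))
  byte[1]=0x88 cont=1 payload=0x08=8: acc |= 8<<0 -> acc=8 shift=7
  byte[2]=0xCD cont=1 payload=0x4D=77: acc |= 77<<7 -> acc=9864 shift=14
  byte[3]=0x10 cont=0 payload=0x10=16: acc |= 16<<14 -> acc=272008 shift=21 [end]
Varint 2: bytes[1:4] = 88 CD 10 -> value 272008 (3 byte(s))
  byte[4]=0x55 cont=0 payload=0x55=85: acc |= 85<<0 -> acc=85 shift=7 [end]
Varint 3: bytes[4:5] = 55 -> value 85 (1 byte(s))
  byte[5]=0xCF cont=1 payload=0x4F=79: acc |= 79<<0 -> acc=79 shift=7
  byte[6]=0xF9 cont=1 payload=0x79=121: acc |= 121<<7 -> acc=15567 shift=14
  byte[7]=0xA2 cont=1 payload=0x22=34: acc |= 34<<14 -> acc=572623 shift=21
  byte[8]=0x73 cont=0 payload=0x73=115: acc |= 115<<21 -> acc=241745103 shift=28 [end]
Varint 4: bytes[5:9] = CF F9 A2 73 -> value 241745103 (4 byte(s))

Answer: 66 272008 85 241745103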